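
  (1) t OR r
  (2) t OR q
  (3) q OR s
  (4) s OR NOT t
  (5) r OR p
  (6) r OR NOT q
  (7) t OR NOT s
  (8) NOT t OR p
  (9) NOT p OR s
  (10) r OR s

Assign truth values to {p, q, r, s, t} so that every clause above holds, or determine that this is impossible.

p ↦ true; q ↦ false; r ↦ true; s ↦ true; t ↦ true

Suppose t = true.
(s) alone gives s = true.
(p) alone gives p = true.
Suppose r = true.
All clauses hold; q can take either value.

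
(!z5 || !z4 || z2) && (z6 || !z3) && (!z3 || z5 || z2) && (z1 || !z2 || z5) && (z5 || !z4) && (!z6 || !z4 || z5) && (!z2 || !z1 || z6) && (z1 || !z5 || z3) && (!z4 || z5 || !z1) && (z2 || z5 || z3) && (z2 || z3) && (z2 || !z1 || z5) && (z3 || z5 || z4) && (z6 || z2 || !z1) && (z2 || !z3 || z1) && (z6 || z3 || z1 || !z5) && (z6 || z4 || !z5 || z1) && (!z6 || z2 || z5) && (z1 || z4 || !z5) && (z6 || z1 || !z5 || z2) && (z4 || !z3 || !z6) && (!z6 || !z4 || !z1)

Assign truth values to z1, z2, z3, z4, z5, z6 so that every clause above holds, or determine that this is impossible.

z1 ↦ true; z2 ↦ true; z3 ↦ false; z4 ↦ false; z5 ↦ true; z6 ↦ true

Branch on z6: set z6 = true.
Branch on z5: set z5 = true.
Branch on z4: set z4 = false.
The clause (z1) is unit, so z1 = true.
The clause (!z3) is unit, so z3 = false.
The clause (z2) is unit, so z2 = true.
Every clause now holds.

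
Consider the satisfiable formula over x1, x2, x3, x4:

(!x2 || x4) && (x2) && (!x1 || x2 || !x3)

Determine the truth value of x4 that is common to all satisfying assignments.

Suppose x4 = false.
From the singleton clause (!x2), x2 = false.
That conflicts with the unit clause (x2).
So every satisfying assignment has x4 = True.

True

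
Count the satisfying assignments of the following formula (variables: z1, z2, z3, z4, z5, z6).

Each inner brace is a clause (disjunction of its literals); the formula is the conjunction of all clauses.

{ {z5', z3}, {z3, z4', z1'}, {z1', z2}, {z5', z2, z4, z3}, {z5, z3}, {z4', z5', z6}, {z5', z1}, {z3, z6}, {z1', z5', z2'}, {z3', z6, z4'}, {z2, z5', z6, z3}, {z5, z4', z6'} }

6

There are 2^6 = 64 truth assignments over (z1, z2, z3, z4, z5, z6).
Split on z3. With z3 = 1, the clauses containing z3 are satisfied and z3' drops from the rest; 6 of the 2^5 = 32 assignments to the other variables satisfy what remains.
With z3 = 0, by the same count on the reduced clause set, 0 assignments work.
Total: 6 + 0 = 6.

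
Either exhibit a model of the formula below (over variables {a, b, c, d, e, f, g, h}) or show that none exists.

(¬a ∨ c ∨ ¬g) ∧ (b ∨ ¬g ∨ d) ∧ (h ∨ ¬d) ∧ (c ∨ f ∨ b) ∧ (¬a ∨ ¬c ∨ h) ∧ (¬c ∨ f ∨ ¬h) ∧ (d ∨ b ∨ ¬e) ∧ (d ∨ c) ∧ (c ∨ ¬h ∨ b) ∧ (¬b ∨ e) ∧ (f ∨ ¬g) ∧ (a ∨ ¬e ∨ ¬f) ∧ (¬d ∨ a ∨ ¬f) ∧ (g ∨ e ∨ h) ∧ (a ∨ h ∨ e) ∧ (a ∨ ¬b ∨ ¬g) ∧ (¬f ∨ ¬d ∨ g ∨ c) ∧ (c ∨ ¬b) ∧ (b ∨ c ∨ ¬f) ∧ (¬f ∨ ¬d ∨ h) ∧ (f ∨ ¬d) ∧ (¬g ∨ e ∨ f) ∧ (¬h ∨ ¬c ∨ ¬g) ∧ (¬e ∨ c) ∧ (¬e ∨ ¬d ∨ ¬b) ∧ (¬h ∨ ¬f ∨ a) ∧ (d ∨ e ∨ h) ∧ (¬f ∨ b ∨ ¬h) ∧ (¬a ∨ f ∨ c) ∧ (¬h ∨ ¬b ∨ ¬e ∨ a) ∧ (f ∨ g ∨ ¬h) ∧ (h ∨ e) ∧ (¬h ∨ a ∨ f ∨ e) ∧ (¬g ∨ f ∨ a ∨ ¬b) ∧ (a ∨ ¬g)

a ↦ False, b ↦ True, c ↦ True, d ↦ False, e ↦ True, f ↦ False, g ↦ False, h ↦ False

Case h = False:
Unit clause (¬d) forces d = False.
Unit clause (c) forces c = True.
Unit clause (¬a) forces a = False.
Unit clause (e) forces e = True.
Unit clause (b) forces b = True.
Unit clause (¬f) forces f = False.
Unit clause (¬g) forces g = False.
Every clause now holds.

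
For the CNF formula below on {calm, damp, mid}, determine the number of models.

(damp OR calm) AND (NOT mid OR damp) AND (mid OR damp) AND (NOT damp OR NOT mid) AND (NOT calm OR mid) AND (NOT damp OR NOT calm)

There are 2^3 = 8 truth assignments over (calm, damp, mid).
Split on damp. With damp = true, the clauses containing damp are satisfied and NOT damp drops from the rest; 1 of the 2^2 = 4 assignments to the other variables satisfy what remains.
With damp = false, by the same count on the reduced clause set, 0 assignments work.
(One model: calm=F, damp=T, mid=F.)
Total: 1 + 0 = 1.

1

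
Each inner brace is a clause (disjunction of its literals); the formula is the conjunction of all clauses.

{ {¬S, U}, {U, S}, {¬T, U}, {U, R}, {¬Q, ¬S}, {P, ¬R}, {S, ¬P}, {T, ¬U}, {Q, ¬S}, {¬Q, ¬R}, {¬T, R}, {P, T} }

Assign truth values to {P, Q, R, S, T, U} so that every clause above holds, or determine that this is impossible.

UNSATISFIABLE

Try S = False.
Unit clause (U) forces U = True.
Unit clause (¬P) forces P = False.
Unit clause (¬R) forces R = False.
Unit clause (T) forces T = True.
That conflicts with the unit clause (¬T).
Backtrack on S: now try S = True.
Unit clause (U) forces U = True.
Unit clause (¬Q) forces Q = False.
That conflicts with the unit clause (Q).
Both values of S lead to a conflict.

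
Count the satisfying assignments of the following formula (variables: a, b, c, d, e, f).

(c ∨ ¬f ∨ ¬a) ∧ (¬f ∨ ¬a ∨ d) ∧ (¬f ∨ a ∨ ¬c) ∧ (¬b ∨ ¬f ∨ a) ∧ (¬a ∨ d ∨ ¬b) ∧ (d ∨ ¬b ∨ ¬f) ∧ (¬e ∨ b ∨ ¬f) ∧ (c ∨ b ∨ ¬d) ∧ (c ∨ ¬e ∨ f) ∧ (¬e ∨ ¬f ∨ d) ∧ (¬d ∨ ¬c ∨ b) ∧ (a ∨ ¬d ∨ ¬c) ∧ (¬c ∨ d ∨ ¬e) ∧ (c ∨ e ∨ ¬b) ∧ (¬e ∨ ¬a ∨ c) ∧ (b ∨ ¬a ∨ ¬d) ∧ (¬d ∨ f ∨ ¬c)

8

There are 2^6 = 64 truth assignments over (a, b, c, d, e, f).
Split on b. With b = True, the clauses containing b are satisfied and ¬b drops from the rest; 3 of the 2^5 = 32 assignments to the other variables satisfy what remains.
With b = False, by the same count on the reduced clause set, 5 assignments work.
(One model: a=F, b=F, c=F, d=F, e=F, f=F.)
Total: 3 + 5 = 8.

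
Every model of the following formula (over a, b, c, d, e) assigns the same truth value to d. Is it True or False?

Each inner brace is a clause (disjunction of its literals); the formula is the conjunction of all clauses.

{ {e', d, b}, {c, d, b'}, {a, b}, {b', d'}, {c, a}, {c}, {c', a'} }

False

Suppose d = 1.
(b') alone gives b = 0.
(a) alone gives a = 1.
(c) alone gives c = 1.
Now (c') is unsatisfied and unit — conflict.
So every satisfying assignment has d = False.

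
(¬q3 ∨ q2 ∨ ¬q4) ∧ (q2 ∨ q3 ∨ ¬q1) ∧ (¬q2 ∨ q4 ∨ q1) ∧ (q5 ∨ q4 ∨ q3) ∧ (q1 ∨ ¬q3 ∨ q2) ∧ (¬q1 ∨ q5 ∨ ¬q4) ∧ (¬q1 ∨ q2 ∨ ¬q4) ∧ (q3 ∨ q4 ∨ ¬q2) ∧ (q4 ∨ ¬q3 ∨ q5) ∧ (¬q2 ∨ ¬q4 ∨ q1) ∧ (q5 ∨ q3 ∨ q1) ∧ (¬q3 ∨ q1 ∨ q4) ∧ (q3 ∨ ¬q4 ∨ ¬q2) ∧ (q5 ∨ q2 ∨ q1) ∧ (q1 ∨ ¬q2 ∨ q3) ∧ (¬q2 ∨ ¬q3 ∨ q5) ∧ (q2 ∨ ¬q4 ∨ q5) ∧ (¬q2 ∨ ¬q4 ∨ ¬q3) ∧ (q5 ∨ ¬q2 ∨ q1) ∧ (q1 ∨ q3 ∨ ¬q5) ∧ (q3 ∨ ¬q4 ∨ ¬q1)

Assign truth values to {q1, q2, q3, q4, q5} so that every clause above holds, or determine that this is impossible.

Branch on q3: set q3 = True.
Branch on q2: set q2 = True.
Unit clause (q5) forces q5 = True.
Unit clause (¬q4) forces q4 = False.
Unit clause (q1) forces q1 = True.
This assignment satisfies each clause.

q1=True; q2=True; q3=True; q4=False; q5=True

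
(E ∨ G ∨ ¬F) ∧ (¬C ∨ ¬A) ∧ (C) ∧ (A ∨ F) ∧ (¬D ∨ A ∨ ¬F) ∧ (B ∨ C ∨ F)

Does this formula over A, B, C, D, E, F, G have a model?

Unit clause (C) forces C = True.
Unit clause (¬A) forces A = False.
Unit clause (F) forces F = True.
Unit clause (¬D) forces D = False.
Case E = True:
All clauses hold; B, G can take either value.
A satisfying assignment: A: False, B: True, C: True, D: False, E: True, F: True, G: False.

Satisfiable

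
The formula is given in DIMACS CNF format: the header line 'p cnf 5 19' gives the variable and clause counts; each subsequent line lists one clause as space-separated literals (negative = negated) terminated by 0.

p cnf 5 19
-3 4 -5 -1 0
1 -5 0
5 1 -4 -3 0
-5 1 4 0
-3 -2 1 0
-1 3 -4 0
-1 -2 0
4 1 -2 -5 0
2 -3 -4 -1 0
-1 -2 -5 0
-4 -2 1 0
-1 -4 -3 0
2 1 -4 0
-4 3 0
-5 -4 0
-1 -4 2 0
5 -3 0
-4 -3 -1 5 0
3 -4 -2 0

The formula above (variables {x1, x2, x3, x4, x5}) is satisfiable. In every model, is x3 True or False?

Suppose x3 = True.
The clause (x5) is unit, so x5 = True.
The clause (x1) is unit, so x1 = True.
The clause (x4) is unit, so x4 = True.
Now (¬x4) is unsatisfied and unit — conflict.
So every satisfying assignment has x3 = False.

False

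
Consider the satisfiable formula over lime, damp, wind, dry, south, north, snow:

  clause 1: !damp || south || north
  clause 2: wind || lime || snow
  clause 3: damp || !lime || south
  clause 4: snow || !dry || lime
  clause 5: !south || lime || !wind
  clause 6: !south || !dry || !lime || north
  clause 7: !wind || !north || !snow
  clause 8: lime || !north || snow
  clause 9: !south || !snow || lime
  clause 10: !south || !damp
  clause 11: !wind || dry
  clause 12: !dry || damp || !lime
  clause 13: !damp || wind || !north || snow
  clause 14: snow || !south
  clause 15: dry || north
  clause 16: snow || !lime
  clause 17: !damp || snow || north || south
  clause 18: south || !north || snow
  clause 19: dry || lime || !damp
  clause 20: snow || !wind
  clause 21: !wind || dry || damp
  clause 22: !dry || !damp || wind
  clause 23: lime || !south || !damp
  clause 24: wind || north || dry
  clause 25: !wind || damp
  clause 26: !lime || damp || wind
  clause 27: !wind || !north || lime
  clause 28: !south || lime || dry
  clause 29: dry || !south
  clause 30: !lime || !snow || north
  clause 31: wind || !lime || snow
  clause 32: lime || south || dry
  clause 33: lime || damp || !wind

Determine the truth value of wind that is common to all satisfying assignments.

False

Suppose wind = true.
The clause (dry) is unit, so dry = true.
The clause (snow) is unit, so snow = true.
The clause (!north) is unit, so north = false.
The clause (damp) is unit, so damp = true.
The clause (south) is unit, so south = true.
That conflicts with the unit clause (!south).
So every satisfying assignment has wind = False.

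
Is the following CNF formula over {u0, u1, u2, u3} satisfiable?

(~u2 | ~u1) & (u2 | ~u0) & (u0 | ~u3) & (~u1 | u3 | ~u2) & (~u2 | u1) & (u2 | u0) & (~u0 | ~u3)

Case u2 = 0:
(~u0) alone gives u0 = 0.
But (u0) is also a unit clause — contradiction.
That branch fails; take u2 = 1 instead.
(~u1) alone gives u1 = 0.
But (u1) is also a unit clause — contradiction.
Both values of u2 lead to a conflict.
No assignment satisfies every clause.

No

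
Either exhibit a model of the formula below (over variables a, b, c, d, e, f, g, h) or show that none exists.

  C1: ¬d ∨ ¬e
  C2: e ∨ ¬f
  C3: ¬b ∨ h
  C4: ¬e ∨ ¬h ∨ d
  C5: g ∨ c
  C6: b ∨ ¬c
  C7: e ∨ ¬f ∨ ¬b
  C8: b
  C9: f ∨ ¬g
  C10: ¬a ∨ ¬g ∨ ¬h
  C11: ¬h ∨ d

(b) alone gives b = True.
(h) alone gives h = True.
(d) alone gives d = True.
(¬e) alone gives e = False.
(¬f) alone gives f = False.
(¬g) alone gives g = False.
(c) alone gives c = True.
No clause remains; a is free.

a=True, b=True, c=True, d=True, e=False, f=False, g=False, h=True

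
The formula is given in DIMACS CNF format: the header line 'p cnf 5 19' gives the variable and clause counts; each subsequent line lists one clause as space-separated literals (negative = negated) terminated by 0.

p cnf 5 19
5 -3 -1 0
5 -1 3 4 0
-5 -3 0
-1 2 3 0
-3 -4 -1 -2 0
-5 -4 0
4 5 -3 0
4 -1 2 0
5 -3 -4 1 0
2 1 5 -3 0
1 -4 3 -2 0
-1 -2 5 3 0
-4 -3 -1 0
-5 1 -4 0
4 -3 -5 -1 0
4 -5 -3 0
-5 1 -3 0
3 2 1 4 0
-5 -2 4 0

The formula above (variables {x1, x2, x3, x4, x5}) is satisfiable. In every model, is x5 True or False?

False

Suppose x5 = True.
The clause (¬x3) is unit, so x3 = False.
The clause (¬x4) is unit, so x4 = False.
The clause (¬x2) is unit, so x2 = False.
The clause (¬x1) is unit, so x1 = False.
That conflicts with the unit clause (x1).
So every satisfying assignment has x5 = False.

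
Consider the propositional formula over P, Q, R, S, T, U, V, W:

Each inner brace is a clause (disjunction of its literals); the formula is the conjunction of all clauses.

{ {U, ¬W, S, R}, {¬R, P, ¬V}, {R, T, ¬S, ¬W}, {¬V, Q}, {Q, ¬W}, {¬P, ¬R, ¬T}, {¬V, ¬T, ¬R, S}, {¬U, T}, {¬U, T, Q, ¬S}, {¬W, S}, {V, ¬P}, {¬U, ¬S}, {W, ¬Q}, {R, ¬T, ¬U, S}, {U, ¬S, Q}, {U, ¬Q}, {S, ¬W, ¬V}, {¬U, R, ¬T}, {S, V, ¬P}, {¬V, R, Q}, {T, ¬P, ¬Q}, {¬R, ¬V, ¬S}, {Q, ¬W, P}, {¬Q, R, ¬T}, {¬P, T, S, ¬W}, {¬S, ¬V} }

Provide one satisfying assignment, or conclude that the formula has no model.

P=False; Q=False; R=False; S=False; T=True; U=False; V=False; W=False

Try V = False.
The clause (¬P) is unit, so P = False.
Try Q = False.
The clause (¬W) is unit, so W = False.
Try U = False.
The clause (¬S) is unit, so S = False.
All clauses hold; R, T can take either value.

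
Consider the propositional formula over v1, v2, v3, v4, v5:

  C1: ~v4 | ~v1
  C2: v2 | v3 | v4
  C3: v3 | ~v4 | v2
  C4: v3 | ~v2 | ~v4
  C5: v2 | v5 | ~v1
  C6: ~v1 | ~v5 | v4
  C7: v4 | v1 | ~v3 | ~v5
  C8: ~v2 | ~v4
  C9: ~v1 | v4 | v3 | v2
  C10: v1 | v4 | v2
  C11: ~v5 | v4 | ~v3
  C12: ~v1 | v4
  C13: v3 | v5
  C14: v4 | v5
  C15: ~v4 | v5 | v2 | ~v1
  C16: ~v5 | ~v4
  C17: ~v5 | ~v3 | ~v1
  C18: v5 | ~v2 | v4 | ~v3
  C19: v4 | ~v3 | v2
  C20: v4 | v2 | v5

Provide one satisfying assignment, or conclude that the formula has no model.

v1 ↦ 0,  v2 ↦ 1,  v3 ↦ 0,  v4 ↦ 0,  v5 ↦ 1

Try v4 = 0.
From the singleton clause (~v1), v1 = 0.
From the singleton clause (v2), v2 = 1.
From the singleton clause (v5), v5 = 1.
From the singleton clause (~v3), v3 = 0.
Every clause now holds.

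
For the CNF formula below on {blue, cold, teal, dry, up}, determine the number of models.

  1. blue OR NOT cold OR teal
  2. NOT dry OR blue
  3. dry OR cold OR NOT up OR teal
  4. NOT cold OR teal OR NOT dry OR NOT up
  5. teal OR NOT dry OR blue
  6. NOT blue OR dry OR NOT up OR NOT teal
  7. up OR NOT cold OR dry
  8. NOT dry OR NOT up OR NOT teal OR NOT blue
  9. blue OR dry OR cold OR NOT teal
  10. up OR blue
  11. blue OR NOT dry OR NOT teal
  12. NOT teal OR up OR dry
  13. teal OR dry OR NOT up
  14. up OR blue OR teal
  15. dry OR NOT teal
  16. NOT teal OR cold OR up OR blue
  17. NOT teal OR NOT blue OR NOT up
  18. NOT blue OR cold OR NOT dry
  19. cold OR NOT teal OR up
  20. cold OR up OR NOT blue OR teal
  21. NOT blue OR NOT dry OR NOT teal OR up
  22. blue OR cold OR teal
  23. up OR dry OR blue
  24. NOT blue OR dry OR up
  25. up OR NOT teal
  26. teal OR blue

1

There are 2^5 = 32 truth assignments over (blue, cold, teal, dry, up).
Split on dry. With dry = true, the clauses containing dry are satisfied and NOT dry drops from the rest; 1 of the 2^4 = 16 assignments to the other variables satisfy what remains.
With dry = false, by the same count on the reduced clause set, 0 assignments work.
Total: 1 + 0 = 1.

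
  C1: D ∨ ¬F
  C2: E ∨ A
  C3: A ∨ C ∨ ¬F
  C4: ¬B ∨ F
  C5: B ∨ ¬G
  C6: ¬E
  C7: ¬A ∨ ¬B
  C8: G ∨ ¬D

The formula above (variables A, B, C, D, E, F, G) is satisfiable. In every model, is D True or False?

Suppose D = True.
From the singleton clause (¬E), E = False.
From the singleton clause (A), A = True.
From the singleton clause (¬B), B = False.
From the singleton clause (¬G), G = False.
Now (G) is unsatisfied and unit — conflict.
So every satisfying assignment has D = False.

False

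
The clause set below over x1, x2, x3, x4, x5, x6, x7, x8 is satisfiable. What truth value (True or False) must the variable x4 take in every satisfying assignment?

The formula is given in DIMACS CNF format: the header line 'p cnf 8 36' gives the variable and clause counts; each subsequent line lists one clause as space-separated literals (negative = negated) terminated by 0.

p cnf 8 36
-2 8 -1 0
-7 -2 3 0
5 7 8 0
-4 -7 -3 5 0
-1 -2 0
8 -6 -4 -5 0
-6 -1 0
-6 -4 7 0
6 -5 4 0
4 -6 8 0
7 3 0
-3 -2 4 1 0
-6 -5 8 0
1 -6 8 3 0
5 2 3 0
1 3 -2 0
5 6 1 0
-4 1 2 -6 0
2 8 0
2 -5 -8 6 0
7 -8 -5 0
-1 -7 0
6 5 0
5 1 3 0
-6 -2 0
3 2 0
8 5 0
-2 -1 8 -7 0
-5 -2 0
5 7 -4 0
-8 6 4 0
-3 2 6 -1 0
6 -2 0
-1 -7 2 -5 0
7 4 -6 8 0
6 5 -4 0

False

Suppose x4 = True.
Branch on x1: set x1 = False.
Branch on x6: set x6 = False.
From the singleton clause (x5), x5 = True.
From the singleton clause (¬x2), x2 = False.
From the singleton clause (x8), x8 = True.
That conflicts with the unit clause (¬x8).
Undo x6 and try x6 = True.
From the singleton clause (x7), x7 = True.
From the singleton clause (x2), x2 = True.
That conflicts with the unit clause (¬x2).
Both values of x6 lead to a conflict.
Undo x1 and try x1 = True.
From the singleton clause (¬x2), x2 = False.
From the singleton clause (¬x6), x6 = False.
From the singleton clause (x8), x8 = True.
From the singleton clause (¬x5), x5 = False.
That conflicts with the unit clause (x5).
Both values of x1 lead to a conflict.
So every satisfying assignment has x4 = False.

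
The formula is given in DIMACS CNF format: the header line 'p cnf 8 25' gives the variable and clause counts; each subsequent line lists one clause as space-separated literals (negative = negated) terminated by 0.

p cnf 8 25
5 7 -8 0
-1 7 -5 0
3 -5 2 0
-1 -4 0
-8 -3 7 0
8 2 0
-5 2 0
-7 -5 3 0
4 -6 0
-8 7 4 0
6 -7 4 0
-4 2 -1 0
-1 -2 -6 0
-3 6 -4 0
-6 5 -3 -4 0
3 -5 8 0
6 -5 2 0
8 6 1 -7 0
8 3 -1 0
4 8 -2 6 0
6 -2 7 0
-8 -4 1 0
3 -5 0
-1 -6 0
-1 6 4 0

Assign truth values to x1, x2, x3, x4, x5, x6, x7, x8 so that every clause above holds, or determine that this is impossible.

x1 ↦ False,  x2 ↦ True,  x3 ↦ True,  x4 ↦ True,  x5 ↦ True,  x6 ↦ True,  x7 ↦ True,  x8 ↦ False

Branch on x1: set x1 = False.
Branch on x8: set x8 = False.
From the singleton clause (x2), x2 = True.
Branch on x4: set x4 = True.
Branch on x3: set x3 = True.
From the singleton clause (x6), x6 = True.
From the singleton clause (x5), x5 = True.
Every clause is now satisfied; x7 is unconstrained.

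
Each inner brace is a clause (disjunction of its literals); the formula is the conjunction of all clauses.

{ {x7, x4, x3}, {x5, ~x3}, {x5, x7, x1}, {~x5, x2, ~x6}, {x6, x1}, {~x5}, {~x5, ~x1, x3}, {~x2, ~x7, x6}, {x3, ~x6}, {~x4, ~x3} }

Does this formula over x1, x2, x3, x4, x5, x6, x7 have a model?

Yes

From the singleton clause (~x5), x5 = 0.
From the singleton clause (~x3), x3 = 0.
From the singleton clause (~x6), x6 = 0.
From the singleton clause (x1), x1 = 1.
Branch on x7: set x7 = 1.
From the singleton clause (~x2), x2 = 0.
Every clause is now satisfied; x4 is unconstrained.
A satisfying assignment: x1: 1, x2: 0, x3: 0, x4: 0, x5: 0, x6: 0, x7: 1.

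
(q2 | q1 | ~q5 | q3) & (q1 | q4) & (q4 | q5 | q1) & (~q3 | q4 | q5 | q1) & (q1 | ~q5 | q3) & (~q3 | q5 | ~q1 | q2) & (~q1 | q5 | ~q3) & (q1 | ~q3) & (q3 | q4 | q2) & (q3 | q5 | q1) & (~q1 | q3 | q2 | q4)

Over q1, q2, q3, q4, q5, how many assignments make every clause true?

10

There are 2^5 = 32 truth assignments over (q1, q2, q3, q4, q5).
Split on q5. With q5 = 1, the clauses containing q5 are satisfied and ~q5 drops from the rest; 7 of the 2^4 = 16 assignments to the other variables satisfy what remains.
With q5 = 0, by the same count on the reduced clause set, 3 assignments work.
(One model: q1=T, q2=F, q3=F, q4=T, q5=F.)
Total: 7 + 3 = 10.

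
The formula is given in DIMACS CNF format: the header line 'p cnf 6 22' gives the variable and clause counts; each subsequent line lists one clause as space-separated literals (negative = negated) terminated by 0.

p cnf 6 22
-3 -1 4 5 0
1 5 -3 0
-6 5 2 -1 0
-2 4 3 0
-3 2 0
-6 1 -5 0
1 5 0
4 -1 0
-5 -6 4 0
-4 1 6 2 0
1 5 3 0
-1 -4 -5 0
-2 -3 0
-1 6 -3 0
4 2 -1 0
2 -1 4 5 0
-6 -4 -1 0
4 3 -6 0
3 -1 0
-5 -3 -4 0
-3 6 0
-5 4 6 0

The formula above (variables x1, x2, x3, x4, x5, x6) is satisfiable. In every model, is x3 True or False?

Suppose x3 = True.
The clause (x2) is unit, so x2 = True.
Now (¬x2) is unsatisfied and unit — conflict.
So every satisfying assignment has x3 = False.

False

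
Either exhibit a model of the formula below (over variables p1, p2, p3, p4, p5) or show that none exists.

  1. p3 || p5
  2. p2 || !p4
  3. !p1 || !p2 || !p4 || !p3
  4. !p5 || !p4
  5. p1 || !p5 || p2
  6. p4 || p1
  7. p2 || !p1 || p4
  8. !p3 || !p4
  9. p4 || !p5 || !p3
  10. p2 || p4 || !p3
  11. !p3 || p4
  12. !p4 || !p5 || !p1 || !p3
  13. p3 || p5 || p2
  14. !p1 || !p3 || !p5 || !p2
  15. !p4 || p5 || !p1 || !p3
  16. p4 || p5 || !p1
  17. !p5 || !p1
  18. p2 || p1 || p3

Suppose p3 = true.
The clause (!p4) is unit, so p4 = false.
But (p4) is also a unit clause — contradiction.
Undo p3 and try p3 = false.
The clause (p5) is unit, so p5 = true.
The clause (!p4) is unit, so p4 = false.
The clause (p1) is unit, so p1 = true.
But (!p1) is also a unit clause — contradiction.
Both values of p3 lead to a conflict.

UNSATISFIABLE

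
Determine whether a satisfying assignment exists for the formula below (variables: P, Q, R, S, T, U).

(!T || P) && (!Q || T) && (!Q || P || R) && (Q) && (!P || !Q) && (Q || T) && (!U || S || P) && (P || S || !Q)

(Q) alone gives Q = true.
(T) alone gives T = true.
(P) alone gives P = true.
But (!P) is also a unit clause — contradiction.
No assignment satisfies every clause.

No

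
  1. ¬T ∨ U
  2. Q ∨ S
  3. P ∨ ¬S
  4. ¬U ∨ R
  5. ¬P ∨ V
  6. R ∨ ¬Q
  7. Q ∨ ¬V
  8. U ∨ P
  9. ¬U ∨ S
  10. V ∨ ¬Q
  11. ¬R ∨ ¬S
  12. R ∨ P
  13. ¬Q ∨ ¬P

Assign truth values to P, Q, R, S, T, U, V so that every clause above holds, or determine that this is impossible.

UNSATISFIABLE

Branch on T: set T = False.
Branch on Q: set Q = True.
From the singleton clause (R), R = True.
From the singleton clause (V), V = True.
From the singleton clause (¬S), S = False.
From the singleton clause (¬U), U = False.
From the singleton clause (P), P = True.
Now (¬P) is unsatisfied and unit — conflict.
Backtrack on Q: now try Q = False.
From the singleton clause (S), S = True.
From the singleton clause (P), P = True.
From the singleton clause (V), V = True.
Now (¬V) is unsatisfied and unit — conflict.
Either choice for Q ends in contradiction.
Backtrack on T: now try T = True.
From the singleton clause (U), U = True.
From the singleton clause (R), R = True.
From the singleton clause (S), S = True.
Now (¬S) is unsatisfied and unit — conflict.
Either choice for T ends in contradiction.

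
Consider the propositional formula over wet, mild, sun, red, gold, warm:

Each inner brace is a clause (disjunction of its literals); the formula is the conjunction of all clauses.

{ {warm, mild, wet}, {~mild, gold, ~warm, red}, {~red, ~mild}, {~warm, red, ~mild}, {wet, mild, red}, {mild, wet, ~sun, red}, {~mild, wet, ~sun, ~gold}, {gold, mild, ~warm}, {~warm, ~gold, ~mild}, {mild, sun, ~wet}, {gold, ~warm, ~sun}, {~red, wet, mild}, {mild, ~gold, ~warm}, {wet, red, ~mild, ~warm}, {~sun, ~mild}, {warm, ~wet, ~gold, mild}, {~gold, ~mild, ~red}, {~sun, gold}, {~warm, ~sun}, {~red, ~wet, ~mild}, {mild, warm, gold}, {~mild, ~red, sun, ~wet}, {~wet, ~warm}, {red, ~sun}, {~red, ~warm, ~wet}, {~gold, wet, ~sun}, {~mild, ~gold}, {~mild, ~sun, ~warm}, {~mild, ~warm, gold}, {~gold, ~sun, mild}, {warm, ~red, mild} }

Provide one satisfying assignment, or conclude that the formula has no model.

wet: 1,  mild: 1,  sun: 0,  red: 0,  gold: 0,  warm: 0

Branch on red: set red = 0.
Unit clause (~sun) forces sun = 0.
Branch on warm: set warm = 0.
Branch on mild: set mild = 1.
Unit clause (~gold) forces gold = 0.
All clauses hold; wet can take either value.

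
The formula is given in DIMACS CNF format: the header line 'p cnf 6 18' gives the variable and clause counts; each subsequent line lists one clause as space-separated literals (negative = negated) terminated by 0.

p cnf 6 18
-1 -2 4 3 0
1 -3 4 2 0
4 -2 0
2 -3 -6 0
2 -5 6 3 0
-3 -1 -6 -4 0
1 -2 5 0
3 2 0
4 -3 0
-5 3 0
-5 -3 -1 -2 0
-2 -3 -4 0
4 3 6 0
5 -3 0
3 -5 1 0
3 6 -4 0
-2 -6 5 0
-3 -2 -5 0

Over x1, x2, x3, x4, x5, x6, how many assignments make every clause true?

There are 2^6 = 64 truth assignments over (x1, x2, x3, x4, x5, x6).
Split on x5. With x5 = True, the clauses containing x5 are satisfied and ¬x5 drops from the rest; 2 of the 2^5 = 32 assignments to the other variables satisfy what remains.
With x5 = False, by the same count on the reduced clause set, 0 assignments work.
(One model: x1=F, x2=F, x3=T, x4=T, x5=T, x6=F.)
Total: 2 + 0 = 2.

2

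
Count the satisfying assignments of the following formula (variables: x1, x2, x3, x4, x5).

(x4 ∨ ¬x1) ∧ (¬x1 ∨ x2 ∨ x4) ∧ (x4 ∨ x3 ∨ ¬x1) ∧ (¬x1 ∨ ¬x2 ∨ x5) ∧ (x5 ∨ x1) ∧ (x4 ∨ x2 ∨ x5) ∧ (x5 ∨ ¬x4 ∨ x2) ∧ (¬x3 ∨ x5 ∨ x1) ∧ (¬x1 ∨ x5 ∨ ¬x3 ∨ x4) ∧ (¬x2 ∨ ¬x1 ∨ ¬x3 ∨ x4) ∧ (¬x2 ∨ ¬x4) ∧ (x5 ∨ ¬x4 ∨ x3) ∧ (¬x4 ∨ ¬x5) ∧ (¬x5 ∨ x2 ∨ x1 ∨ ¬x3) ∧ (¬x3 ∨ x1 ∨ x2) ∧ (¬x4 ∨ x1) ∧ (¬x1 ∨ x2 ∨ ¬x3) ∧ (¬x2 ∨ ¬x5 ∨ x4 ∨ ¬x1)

There are 2^5 = 32 truth assignments over (x1, x2, x3, x4, x5).
Split on x2. With x2 = True, the clauses containing x2 are satisfied and ¬x2 drops from the rest; 2 of the 2^4 = 16 assignments to the other variables satisfy what remains.
With x2 = False, by the same count on the reduced clause set, 1 assignment works.
(One model: x1=F, x2=F, x3=F, x4=F, x5=T.)
Total: 2 + 1 = 3.

3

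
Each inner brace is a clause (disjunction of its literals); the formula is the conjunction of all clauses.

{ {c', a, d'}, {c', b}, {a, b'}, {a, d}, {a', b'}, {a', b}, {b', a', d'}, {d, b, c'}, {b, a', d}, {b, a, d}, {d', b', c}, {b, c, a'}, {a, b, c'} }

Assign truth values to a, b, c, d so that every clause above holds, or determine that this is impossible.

Suppose c = 0.
Suppose a = 0.
The clause (b') is unit, so b = 0.
The clause (d) is unit, so d = 1.
All clauses are satisfied.

a: 0, b: 0, c: 0, d: 1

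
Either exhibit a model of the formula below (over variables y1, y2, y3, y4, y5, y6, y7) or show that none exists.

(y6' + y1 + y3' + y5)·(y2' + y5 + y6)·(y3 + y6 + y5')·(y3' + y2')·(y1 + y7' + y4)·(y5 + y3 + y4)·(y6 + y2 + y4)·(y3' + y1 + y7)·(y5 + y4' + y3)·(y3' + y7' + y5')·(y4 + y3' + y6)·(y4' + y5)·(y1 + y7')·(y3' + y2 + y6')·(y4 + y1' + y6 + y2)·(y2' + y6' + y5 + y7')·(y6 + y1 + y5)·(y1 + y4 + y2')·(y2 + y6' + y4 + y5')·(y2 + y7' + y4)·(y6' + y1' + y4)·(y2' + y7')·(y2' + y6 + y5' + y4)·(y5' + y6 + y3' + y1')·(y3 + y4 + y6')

y1 ↦ 1, y2 ↦ 0, y3 ↦ 0, y4 ↦ 1, y5 ↦ 1, y6 ↦ 1, y7 ↦ 1

Try y3 = 0.
Try y6 = 1.
(y4) alone gives y4 = 1.
(y5) alone gives y5 = 1.
Try y1 = 1.
Try y2 = 0.
No clause remains; y7 is free.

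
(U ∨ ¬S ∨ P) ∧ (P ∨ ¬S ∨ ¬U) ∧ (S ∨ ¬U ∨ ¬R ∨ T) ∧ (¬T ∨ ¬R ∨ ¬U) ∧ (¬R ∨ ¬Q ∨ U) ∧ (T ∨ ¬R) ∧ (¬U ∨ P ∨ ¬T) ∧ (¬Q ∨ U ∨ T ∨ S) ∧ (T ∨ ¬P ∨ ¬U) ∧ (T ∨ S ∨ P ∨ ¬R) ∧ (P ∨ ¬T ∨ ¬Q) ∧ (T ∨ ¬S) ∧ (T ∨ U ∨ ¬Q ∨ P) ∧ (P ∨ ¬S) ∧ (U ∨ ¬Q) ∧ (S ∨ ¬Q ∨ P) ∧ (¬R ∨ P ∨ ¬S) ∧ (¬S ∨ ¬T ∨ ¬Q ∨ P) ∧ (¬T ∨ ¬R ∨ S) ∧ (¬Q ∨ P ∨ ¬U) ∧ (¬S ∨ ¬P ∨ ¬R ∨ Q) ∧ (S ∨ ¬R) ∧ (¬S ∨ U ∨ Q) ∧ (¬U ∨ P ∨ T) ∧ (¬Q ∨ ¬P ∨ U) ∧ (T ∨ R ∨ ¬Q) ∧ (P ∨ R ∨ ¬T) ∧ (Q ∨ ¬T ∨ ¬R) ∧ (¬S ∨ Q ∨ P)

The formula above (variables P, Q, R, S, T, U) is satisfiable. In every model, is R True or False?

Suppose R = True.
(T) alone gives T = True.
(¬U) alone gives U = False.
(¬Q) alone gives Q = False.
Now (Q) is unsatisfied and unit — conflict.
So every satisfying assignment has R = False.

False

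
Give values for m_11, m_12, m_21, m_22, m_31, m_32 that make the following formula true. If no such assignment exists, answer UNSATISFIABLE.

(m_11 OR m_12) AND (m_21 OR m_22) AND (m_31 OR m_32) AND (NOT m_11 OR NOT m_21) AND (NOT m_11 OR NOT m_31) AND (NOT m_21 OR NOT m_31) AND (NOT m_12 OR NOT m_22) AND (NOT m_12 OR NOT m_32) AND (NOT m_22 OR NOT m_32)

UNSATISFIABLE

Suppose m_11 = true.
The clause (NOT m_21) is unit, so m_21 = false.
The clause (m_22) is unit, so m_22 = true.
The clause (NOT m_31) is unit, so m_31 = false.
The clause (m_32) is unit, so m_32 = true.
But (NOT m_32) is also a unit clause — contradiction.
So m_11 must be the other value — set m_11 = false.
The clause (m_12) is unit, so m_12 = true.
The clause (NOT m_22) is unit, so m_22 = false.
The clause (m_21) is unit, so m_21 = true.
The clause (NOT m_31) is unit, so m_31 = false.
The clause (m_32) is unit, so m_32 = true.
But (NOT m_32) is also a unit clause — contradiction.
Neither m_11 = true nor m_11 = false works.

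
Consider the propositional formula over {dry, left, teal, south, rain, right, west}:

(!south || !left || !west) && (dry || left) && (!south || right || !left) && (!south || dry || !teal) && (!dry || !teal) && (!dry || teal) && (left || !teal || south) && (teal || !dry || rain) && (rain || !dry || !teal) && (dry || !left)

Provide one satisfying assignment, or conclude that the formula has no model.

UNSATISFIABLE

Try dry = true.
From the singleton clause (!teal), teal = false.
Now (teal) is unsatisfied and unit — conflict.
So dry must be the other value — set dry = false.
From the singleton clause (left), left = true.
Now (!left) is unsatisfied and unit — conflict.
Either choice for dry ends in contradiction.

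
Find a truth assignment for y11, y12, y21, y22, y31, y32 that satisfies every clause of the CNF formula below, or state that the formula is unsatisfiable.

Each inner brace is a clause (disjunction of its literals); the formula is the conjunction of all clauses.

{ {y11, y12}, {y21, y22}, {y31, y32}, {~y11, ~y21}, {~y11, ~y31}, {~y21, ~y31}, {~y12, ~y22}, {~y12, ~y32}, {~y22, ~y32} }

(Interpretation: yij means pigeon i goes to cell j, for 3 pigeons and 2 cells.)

Branch on y11: set y11 = 1.
The clause (~y21) is unit, so y21 = 0.
The clause (y22) is unit, so y22 = 1.
The clause (~y31) is unit, so y31 = 0.
The clause (y32) is unit, so y32 = 1.
But (~y32) is also a unit clause — contradiction.
Backtrack on y11: now try y11 = 0.
The clause (y12) is unit, so y12 = 1.
The clause (~y22) is unit, so y22 = 0.
The clause (y21) is unit, so y21 = 1.
The clause (~y31) is unit, so y31 = 0.
The clause (y32) is unit, so y32 = 1.
But (~y32) is also a unit clause — contradiction.
Neither y11 = 1 nor y11 = 0 works.

UNSATISFIABLE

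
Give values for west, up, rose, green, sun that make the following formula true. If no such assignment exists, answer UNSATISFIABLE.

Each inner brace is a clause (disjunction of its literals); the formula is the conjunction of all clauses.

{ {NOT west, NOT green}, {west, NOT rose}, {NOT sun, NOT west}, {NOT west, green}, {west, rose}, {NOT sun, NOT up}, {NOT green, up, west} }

UNSATISFIABLE

Branch on west: set west = false.
Unit clause (NOT rose) forces rose = false.
That conflicts with the unit clause (rose).
That branch fails; take west = true instead.
Unit clause (NOT green) forces green = false.
That conflicts with the unit clause (green).
Either choice for west ends in contradiction.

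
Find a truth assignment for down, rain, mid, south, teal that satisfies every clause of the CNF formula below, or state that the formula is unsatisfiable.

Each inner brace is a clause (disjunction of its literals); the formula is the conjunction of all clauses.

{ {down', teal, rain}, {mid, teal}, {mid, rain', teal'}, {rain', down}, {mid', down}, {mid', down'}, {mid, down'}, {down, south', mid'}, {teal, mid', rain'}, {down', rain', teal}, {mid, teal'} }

Case mid = 1:
Unit clause (down) forces down = 1.
Now (down') is unsatisfied and unit — conflict.
That branch fails; take mid = 0 instead.
Unit clause (teal) forces teal = 1.
Now (teal') is unsatisfied and unit — conflict.
Both values of mid lead to a conflict.

UNSATISFIABLE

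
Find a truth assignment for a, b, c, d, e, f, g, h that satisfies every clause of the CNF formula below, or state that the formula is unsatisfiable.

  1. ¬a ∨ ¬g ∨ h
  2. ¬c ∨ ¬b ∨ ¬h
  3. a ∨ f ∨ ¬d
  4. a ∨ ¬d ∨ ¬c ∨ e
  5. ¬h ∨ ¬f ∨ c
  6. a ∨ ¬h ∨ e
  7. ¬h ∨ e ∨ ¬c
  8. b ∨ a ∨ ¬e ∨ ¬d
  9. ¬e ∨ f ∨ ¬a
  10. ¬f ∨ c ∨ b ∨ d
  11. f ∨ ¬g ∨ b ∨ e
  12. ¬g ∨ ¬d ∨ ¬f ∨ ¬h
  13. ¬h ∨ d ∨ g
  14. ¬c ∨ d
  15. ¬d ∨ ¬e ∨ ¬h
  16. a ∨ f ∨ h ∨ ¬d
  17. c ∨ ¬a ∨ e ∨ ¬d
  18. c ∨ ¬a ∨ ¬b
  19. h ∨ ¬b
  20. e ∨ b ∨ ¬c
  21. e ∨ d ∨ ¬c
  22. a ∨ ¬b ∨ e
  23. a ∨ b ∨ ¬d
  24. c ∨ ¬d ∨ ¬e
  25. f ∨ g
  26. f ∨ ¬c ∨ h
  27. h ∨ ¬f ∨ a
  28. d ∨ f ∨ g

Case c = False:
Case h = True:
The clause (¬f) is unit, so f = False.
The clause (g) is unit, so g = True.
Case a = False:
The clause (¬d) is unit, so d = False.
The clause (e) is unit, so e = True.
No clause remains; b is free.

a=False,  b=False,  c=False,  d=False,  e=True,  f=False,  g=True,  h=True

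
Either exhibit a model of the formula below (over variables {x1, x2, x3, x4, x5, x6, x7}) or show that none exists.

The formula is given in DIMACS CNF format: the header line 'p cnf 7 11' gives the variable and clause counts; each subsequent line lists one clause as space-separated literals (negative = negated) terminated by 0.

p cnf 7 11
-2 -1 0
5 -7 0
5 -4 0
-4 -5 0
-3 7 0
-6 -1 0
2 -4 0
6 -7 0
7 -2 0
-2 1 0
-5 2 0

Suppose x2 = False.
(¬x4) alone gives x4 = False.
(¬x5) alone gives x5 = False.
(¬x7) alone gives x7 = False.
(¬x3) alone gives x3 = False.
Suppose x6 = False.
Every clause is now satisfied; x1 is unconstrained.

x1: False, x2: False, x3: False, x4: False, x5: False, x6: False, x7: False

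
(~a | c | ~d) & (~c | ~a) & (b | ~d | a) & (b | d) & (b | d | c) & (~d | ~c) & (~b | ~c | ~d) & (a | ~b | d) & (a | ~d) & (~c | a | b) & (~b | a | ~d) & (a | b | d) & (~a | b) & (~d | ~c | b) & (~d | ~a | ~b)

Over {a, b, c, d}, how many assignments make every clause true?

1

There are 2^4 = 16 truth assignments over (a, b, c, d).
Split on b. With b = 1, the clauses containing b are satisfied and ~b drops from the rest; 1 of the 2^3 = 8 assignments to the other variables satisfy what remains.
With b = 0, by the same count on the reduced clause set, 0 assignments work.
(One model: a=T, b=T, c=F, d=F.)
Total: 1 + 0 = 1.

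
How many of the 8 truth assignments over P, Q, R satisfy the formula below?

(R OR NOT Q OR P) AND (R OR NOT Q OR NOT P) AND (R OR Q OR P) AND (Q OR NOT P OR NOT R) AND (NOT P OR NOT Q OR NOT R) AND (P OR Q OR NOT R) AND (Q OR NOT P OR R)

1

There are 2^3 = 8 truth assignments over (P, Q, R).
Check each against the 7 clauses (columns in the order P, Q, R):
  F F F  ✗ fails (R OR Q OR P)
  F F T  ✗ fails (P OR Q OR NOT R)
  F T F  ✗ fails (R OR NOT Q OR P)
  F T T  ✓ satisfies all
  T F F  ✗ fails (Q OR NOT P OR R)
  T F T  ✗ fails (Q OR NOT P OR NOT R)
  T T F  ✗ fails (R OR NOT Q OR NOT P)
  T T T  ✗ fails (NOT P OR NOT Q OR NOT R)
1 of the 8 rows is a model.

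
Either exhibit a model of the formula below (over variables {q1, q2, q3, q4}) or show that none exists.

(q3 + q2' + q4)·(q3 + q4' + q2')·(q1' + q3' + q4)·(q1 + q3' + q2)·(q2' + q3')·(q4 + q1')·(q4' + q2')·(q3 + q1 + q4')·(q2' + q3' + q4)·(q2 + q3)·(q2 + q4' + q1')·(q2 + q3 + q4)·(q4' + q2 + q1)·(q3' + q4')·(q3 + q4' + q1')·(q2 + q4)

Try q2 = 0.
(q3) alone gives q3 = 1.
(q1) alone gives q1 = 1.
(q4) alone gives q4 = 1.
Now (q4') is unsatisfied and unit — conflict.
Undo q2 and try q2 = 1.
(q3') alone gives q3 = 0.
(q4) alone gives q4 = 1.
Now (q4') is unsatisfied and unit — conflict.
Either choice for q2 ends in contradiction.

UNSATISFIABLE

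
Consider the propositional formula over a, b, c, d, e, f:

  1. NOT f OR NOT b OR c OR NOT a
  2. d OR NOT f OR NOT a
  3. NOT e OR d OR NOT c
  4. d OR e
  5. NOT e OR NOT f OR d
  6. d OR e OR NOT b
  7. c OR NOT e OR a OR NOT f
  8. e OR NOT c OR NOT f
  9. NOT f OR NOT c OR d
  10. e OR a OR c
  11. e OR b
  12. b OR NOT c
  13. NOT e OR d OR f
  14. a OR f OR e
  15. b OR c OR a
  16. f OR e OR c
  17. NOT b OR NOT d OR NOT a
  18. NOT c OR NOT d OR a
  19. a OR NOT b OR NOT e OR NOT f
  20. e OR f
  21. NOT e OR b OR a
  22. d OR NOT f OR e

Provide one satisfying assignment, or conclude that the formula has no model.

Suppose d = true.
Suppose e = true.
Suppose b = false.
(NOT c) alone gives c = false.
(a) alone gives a = true.
Every clause is now satisfied; f is unconstrained.

a=true, b=false, c=false, d=true, e=true, f=true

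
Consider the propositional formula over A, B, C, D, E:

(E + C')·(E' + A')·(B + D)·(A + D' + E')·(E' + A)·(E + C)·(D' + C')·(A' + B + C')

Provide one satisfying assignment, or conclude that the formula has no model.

UNSATISFIABLE

Try E = 1.
From the singleton clause (A'), A = 0.
But (A) is also a unit clause — contradiction.
Undo E and try E = 0.
From the singleton clause (C'), C = 0.
But (C) is also a unit clause — contradiction.
Neither E = 1 nor E = 0 works.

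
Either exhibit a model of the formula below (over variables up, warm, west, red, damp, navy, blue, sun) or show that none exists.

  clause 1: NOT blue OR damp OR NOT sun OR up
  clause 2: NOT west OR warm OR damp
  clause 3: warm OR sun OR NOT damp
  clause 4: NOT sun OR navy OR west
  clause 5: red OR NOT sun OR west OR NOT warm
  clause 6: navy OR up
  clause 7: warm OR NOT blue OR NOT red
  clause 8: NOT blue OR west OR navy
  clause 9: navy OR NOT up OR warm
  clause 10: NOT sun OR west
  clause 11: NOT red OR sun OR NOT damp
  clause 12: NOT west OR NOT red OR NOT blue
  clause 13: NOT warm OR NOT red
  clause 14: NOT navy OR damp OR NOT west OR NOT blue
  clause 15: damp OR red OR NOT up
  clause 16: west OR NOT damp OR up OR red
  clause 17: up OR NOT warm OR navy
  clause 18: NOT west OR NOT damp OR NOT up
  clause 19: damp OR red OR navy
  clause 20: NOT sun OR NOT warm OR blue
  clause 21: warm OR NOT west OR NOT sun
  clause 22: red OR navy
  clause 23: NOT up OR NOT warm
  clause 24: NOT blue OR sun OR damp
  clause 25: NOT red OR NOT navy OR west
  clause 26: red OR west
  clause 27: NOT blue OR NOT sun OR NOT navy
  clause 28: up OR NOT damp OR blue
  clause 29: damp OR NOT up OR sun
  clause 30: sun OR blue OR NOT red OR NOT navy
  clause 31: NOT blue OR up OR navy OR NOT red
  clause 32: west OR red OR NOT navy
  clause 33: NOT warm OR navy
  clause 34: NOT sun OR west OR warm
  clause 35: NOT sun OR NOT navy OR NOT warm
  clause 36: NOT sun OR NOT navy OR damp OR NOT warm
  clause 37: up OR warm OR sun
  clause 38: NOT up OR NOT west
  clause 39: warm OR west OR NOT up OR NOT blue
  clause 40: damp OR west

Suppose navy = true.
Suppose sun = false.
Suppose warm = true.
From the singleton clause (NOT red), red = false.
From the singleton clause (NOT up), up = false.
From the singleton clause (west), west = true.
Suppose damp = false.
From the singleton clause (NOT blue), blue = false.
Every clause now holds.

up=false, warm=true, west=true, red=false, damp=false, navy=true, blue=false, sun=false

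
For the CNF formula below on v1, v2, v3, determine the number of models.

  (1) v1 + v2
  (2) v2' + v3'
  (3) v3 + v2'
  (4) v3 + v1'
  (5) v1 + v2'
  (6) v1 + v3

1

There are 2^3 = 8 truth assignments over (v1, v2, v3).
Split on v3. With v3 = 1, the clauses containing v3 are satisfied and v3' drops from the rest; 1 of the 2^2 = 4 assignments to the other variables satisfy what remains.
With v3 = 0, by the same count on the reduced clause set, 0 assignments work.
Total: 1 + 0 = 1.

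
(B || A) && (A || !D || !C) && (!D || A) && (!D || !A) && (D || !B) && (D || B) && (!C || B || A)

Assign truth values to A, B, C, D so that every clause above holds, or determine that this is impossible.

UNSATISFIABLE

Try B = true.
Unit clause (D) forces D = true.
Unit clause (A) forces A = true.
But (!A) is also a unit clause — contradiction.
Backtrack on B: now try B = false.
Unit clause (A) forces A = true.
Unit clause (!D) forces D = false.
But (D) is also a unit clause — contradiction.
Neither B = true nor B = false works.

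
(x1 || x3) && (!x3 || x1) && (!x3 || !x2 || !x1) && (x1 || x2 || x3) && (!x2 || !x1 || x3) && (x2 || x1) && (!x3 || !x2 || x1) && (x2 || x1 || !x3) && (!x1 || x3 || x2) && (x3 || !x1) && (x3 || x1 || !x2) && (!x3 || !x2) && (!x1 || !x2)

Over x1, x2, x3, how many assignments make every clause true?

There are 2^3 = 8 truth assignments over (x1, x2, x3).
Check each against the 13 clauses (columns in the order x1, x2, x3):
  F F F  ✗ fails (x1 || x3)
  F F T  ✗ fails (!x3 || x1)
  F T F  ✗ fails (x1 || x3)
  F T T  ✗ fails (!x3 || x1)
  T F F  ✗ fails (!x1 || x3 || x2)
  T F T  ✓ satisfies all
  T T F  ✗ fails (!x2 || !x1 || x3)
  T T T  ✗ fails (!x3 || !x2 || !x1)
1 of the 8 rows is a model.

1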